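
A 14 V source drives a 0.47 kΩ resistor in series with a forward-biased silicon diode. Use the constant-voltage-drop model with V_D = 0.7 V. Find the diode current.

KVL around the loop: 14 = V_D + I·R = 0.7 + I × 0.47 kΩ.
So I = (14 − 0.7) / 0.47 kΩ = 13.3 / 0.47 = 28.3 mA.

I ≈ 28 mA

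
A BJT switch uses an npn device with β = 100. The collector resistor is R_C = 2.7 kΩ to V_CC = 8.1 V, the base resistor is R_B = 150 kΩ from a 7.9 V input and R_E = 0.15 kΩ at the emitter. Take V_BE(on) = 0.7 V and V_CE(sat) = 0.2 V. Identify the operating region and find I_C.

Assume active: I_B = (7.9 − 0.7)/(150 + 101×0.15) = 0.0436 mA, I_C = β·I_B = 4.36 mA.
Then V_CE = 8.1 − 4.36×2.7 − 4.4×0.15 = -4.33 V < 0.2 V — the active assumption fails.
Re-solve with V_CE = 0.2 V. KCL at the emitter: V_E/R_E = (V_BB−0.7−V_E)/R_B + (V_CC−0.2−V_E)/R_C, giving V_E = 0.422 V.
I_C = (V_CC − 0.2 − V_E)/R_C = (7.9 − 0.422)/2.7 = 2.77 mA.
Check: I_B = (7.2 − 0.422)/150 = 0.0452 mA, and β·I_B = 4.52 mA > I_C, confirming saturation.

saturation; I_C ≈ 2.8 mA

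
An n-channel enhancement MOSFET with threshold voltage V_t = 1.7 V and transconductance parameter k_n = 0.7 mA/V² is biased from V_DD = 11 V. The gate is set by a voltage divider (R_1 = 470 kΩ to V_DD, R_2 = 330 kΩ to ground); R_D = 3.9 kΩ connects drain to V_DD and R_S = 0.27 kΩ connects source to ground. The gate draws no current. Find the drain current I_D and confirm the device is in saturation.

I_D ≈ 1.9 mA

V_G = V_DD·R_2/(R_1+R_2) = 11×330/800 = 4.54 V.
Assume saturation: I_D = (k_n/2)(V_GS − V_t)² with V_GS = V_G − I_D·R_S = 4.54 − 0.27·I_D.
Substituting gives 0.0255·I_D² − 1.54·I_D + 2.82 = 0, with roots I_D = 1.89 or 58.3 mA.
The root I_D = 58.3 mA gives V_GS = -11.2 V ≤ V_t, so take I_D = 1.89 mA.
Then V_GS = 4.03 V and V_DS = V_DD − I_D(R_D+R_S) = 11 − 1.89×4.17 = 3.1 V.
Saturation requires V_DS ≥ V_GS − V_t = 2.33 V; 3.1 ≥ 2.33 ✓.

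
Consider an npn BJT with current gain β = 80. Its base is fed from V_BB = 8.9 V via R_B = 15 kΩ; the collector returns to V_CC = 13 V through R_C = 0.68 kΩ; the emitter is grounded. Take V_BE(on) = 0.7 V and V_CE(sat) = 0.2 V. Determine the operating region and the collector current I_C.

Assume active: I_B = (8.9 − 0.7)/15 = 0.547 mA, giving I_C = β·I_B = 43.7 mA.
But then V_CE = 13 − 43.7×0.68 = -16.7 V < V_CE(sat) = 0.2 V — impossible in the active region.
So the transistor is saturated. With V_CE = 0.2 V, I_C = (V_CC − 0.2)/R_C = 12.8/0.68 = 18.8 mA.
Check: β·I_B = 43.7 mA > I_C = 18.8 mA, confirming saturation.

saturation; I_C ≈ 19 mA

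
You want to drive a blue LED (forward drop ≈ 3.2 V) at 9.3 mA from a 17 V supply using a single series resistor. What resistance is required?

The resistor drops V_S − V_D = 17 − 3.2 = 13.8 V at 9.3 mA.
R = 13.8 V / 9.3 mA = 1.48 kΩ.

R ≈ 1.5 kΩ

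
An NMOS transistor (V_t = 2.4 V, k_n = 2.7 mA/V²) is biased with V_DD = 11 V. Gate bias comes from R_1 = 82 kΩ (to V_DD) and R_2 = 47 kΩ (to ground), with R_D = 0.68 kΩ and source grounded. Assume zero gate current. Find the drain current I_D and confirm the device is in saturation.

I_D ≈ 3.5 mA

V_G = V_DD·R_2/(R_1+R_2) = 11×47/129 = 4.01 V. With the source grounded, V_GS = V_G = 4.01 V.
Assume saturation: I_D = (k_n/2)(V_GS − V_t)² = (2.7/2)×(4.01 − 2.4)² = 1.35×1.61² = 3.49 mA.
V_DS = V_DD − I_D·R_D = 11 − 3.49×0.68 = 8.63 V.
Saturation requires V_DS ≥ V_GS − V_t = 1.61 V; 8.63 ≥ 1.61 ✓.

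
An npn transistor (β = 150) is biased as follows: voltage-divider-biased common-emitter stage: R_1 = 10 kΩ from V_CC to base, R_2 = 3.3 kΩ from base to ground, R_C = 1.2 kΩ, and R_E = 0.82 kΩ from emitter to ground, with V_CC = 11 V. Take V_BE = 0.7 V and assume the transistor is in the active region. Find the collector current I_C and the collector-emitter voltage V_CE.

I_C ≈ 2.4 mA, V_CE ≈ 6.1 V

Thevenize the base divider: V_Th = V_CC·R_2/(R_1+R_2) = 11×3.3/13.3 = 2.73 V, R_Th = R_1‖R_2 = 2.48 kΩ.
Base-emitter loop: V_Th = I_B·R_Th + V_BE + (β+1)I_B·R_E, so I_B = (2.73 − 0.7) / (2.48 + 151×0.82) = 0.0161 mA.
I_C = β·I_B = 150×0.0161 = 2.41 mA, and I_E = (β+1)I_B = 2.43 mA.
V_CE = V_CC − I_C·R_C − I_E·R_E = 11 − 2.41×1.2 − 2.43×0.82 = 6.12 V.
V_CE = 6.12 V > 0.2 V confirms active-region operation.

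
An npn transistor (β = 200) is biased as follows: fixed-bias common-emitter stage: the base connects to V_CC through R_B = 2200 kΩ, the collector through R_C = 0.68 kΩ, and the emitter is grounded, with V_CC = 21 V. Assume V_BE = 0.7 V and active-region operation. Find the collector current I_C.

I_C ≈ 1.8 mA

Base loop: V_CC = I_B·R_B + V_BE, so I_B = (21 − 0.7)/2200 kΩ = 0.00923 mA.
In the active region I_C = β·I_B = 200 × 0.00923 = 1.85 mA.
Collector loop: V_CE = V_CC − I_C·R_C = 21 − 1.85×0.68 = 19.7 V.
Since V_CE = 19.7 V > V_CE(sat) ≈ 0.2 V, the transistor is in the active region as assumed.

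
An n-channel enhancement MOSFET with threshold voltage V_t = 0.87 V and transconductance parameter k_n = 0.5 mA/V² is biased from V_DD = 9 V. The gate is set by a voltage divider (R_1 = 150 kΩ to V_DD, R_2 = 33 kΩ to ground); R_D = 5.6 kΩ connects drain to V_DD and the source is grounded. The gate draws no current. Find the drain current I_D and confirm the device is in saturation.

I_D ≈ 0.14 mA

V_G = V_DD·R_2/(R_1+R_2) = 9×33/183 = 1.62 V. With the source grounded, V_GS = V_G = 1.62 V.
Assume saturation: I_D = (k_n/2)(V_GS − V_t)² = (0.5/2)×(1.62 − 0.87)² = 0.25×0.753² = 0.142 mA.
V_DS = V_DD − I_D·R_D = 9 − 0.142×5.6 = 8.21 V.
Saturation requires V_DS ≥ V_GS − V_t = 0.753 V; 8.21 ≥ 0.753 ✓.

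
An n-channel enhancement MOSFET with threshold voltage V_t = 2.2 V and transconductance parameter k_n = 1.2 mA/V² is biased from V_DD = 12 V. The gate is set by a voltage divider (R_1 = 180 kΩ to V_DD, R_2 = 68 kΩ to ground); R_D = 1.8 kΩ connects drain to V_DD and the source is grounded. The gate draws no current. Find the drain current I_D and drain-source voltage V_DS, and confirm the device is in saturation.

V_G = V_DD·R_2/(R_1+R_2) = 12×68/248 = 3.29 V. With the source grounded, V_GS = V_G = 3.29 V.
Assume saturation: I_D = (k_n/2)(V_GS − V_t)² = (1.2/2)×(3.29 − 2.2)² = 0.6×1.09² = 0.713 mA.
V_DS = V_DD − I_D·R_D = 12 − 0.713×1.8 = 10.7 V.
Saturation requires V_DS ≥ V_GS − V_t = 1.09 V; 10.7 ≥ 1.09 ✓.

I_D ≈ 0.71 mA, V_DS ≈ 11 V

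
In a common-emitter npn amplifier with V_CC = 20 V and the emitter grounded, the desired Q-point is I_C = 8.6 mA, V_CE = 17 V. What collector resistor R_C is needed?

Collector loop: V_CC = I_C·R_C + V_CE.
R_C = (V_CC − V_CE)/I_C = (20 − 17)/8.6 = 0.349 kΩ.

R_C ≈ 0.35 kΩ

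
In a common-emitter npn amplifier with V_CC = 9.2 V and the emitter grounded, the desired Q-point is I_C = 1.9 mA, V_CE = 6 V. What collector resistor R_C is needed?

Collector loop: V_CC = I_C·R_C + V_CE.
R_C = (V_CC − V_CE)/I_C = (9.2 − 6)/1.9 = 1.68 kΩ.

R_C ≈ 1.7 kΩ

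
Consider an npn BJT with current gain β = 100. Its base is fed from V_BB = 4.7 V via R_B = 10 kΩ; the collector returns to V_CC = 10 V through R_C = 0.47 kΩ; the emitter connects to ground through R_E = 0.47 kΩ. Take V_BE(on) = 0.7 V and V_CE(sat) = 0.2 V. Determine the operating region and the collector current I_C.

Assume active. Base-emitter loop: I_B = (V_BB − V_BE)/(R_B + (β+1)R_E) = (4.7 − 0.7)/(10 + 101×0.47) = 0.0696 mA.
I_C = β·I_B = 100×0.0696 = 6.96 mA.
V_CE = V_CC − I_C·R_C − I_E·R_E = 10 − 6.96×0.47 − 7.03×0.47 = 3.42 V > V_CE(sat), so the active-region assumption holds.

active; I_C ≈ 7 mA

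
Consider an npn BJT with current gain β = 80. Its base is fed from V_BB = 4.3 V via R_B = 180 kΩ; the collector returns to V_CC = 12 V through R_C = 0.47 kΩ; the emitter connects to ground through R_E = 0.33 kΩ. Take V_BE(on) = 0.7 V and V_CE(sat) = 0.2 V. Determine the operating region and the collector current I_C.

active; I_C ≈ 1.4 mA

Assume active. Base-emitter loop: I_B = (V_BB − V_BE)/(R_B + (β+1)R_E) = (4.3 − 0.7)/(180 + 81×0.33) = 0.0174 mA.
I_C = β·I_B = 80×0.0174 = 1.39 mA.
V_CE = V_CC − I_C·R_C − I_E·R_E = 12 − 1.39×0.47 − 1.41×0.33 = 10.9 V > V_CE(sat), so the active-region assumption holds.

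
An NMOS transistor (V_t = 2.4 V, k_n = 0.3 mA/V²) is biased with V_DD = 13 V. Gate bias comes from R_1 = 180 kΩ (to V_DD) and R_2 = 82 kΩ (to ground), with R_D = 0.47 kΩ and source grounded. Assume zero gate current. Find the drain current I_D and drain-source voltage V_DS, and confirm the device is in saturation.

V_G = V_DD·R_2/(R_1+R_2) = 13×82/262 = 4.07 V. With the source grounded, V_GS = V_G = 4.07 V.
Assume saturation: I_D = (k_n/2)(V_GS − V_t)² = (0.3/2)×(4.07 − 2.4)² = 0.15×1.67² = 0.418 mA.
V_DS = V_DD − I_D·R_D = 13 − 0.418×0.47 = 12.8 V.
Saturation requires V_DS ≥ V_GS − V_t = 1.67 V; 12.8 ≥ 1.67 ✓.

I_D ≈ 0.42 mA, V_DS ≈ 13 V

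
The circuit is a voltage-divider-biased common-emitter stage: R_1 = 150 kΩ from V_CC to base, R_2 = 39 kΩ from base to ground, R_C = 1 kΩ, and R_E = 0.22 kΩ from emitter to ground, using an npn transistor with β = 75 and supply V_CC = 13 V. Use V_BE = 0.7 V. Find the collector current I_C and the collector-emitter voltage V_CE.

Thevenize the base divider: V_Th = V_CC·R_2/(R_1+R_2) = 13×39/189 = 2.68 V, R_Th = R_1‖R_2 = 31 kΩ.
Base-emitter loop: V_Th = I_B·R_Th + V_BE + (β+1)I_B·R_E, so I_B = (2.68 − 0.7) / (31 + 76×0.22) = 0.0416 mA.
I_C = β·I_B = 75×0.0416 = 3.12 mA, and I_E = (β+1)I_B = 3.16 mA.
V_CE = V_CC − I_C·R_C − I_E·R_E = 13 − 3.12×1 − 3.16×0.22 = 9.19 V.
V_CE = 9.19 V > 0.2 V confirms active-region operation.

I_C ≈ 3.1 mA, V_CE ≈ 9.2 V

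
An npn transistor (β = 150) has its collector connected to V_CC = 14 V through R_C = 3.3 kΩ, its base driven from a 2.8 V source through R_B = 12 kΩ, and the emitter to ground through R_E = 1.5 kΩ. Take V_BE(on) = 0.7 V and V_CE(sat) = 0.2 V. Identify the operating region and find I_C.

active; I_C ≈ 1.3 mA

Assume active. Base-emitter loop: I_B = (V_BB − V_BE)/(R_B + (β+1)R_E) = (2.8 − 0.7)/(12 + 151×1.5) = 0.00881 mA.
I_C = β·I_B = 150×0.00881 = 1.32 mA.
V_CE = V_CC − I_C·R_C − I_E·R_E = 14 − 1.32×3.3 − 1.33×1.5 = 7.65 V > V_CE(sat), so the active-region assumption holds.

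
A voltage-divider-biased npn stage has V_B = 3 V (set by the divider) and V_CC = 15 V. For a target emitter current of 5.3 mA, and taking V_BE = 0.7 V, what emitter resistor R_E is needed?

V_E = V_B − V_BE = 3 − 0.7 = 2.3 V.
R_E = V_E / I_E = 2.3 / 5.3 = 0.434 kΩ.

R_E ≈ 0.43 kΩ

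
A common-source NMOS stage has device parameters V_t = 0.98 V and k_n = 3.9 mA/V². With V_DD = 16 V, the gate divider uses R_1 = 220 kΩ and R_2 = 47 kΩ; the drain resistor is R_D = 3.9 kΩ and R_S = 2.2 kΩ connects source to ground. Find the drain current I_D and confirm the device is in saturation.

V_G = V_DD·R_2/(R_1+R_2) = 16×47/267 = 2.82 V.
Assume saturation: I_D = (k_n/2)(V_GS − V_t)² with V_GS = V_G − I_D·R_S = 2.82 − 2.2·I_D.
Substituting gives 9.44·I_D² − 16.8·I_D + 6.58 = 0, with roots I_D = 0.586 or 1.19 mA.
The root I_D = 1.19 mA gives V_GS = 0.199 V ≤ V_t, so take I_D = 0.586 mA.
Then V_GS = 1.53 V and V_DS = V_DD − I_D(R_D+R_S) = 16 − 0.586×6.1 = 12.4 V.
Saturation requires V_DS ≥ V_GS − V_t = 0.548 V; 12.4 ≥ 0.548 ✓.

I_D ≈ 0.59 mA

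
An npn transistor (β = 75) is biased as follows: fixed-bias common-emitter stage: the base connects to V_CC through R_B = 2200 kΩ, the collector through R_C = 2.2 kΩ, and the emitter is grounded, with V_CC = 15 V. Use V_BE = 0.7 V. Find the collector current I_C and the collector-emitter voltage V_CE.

Base loop: V_CC = I_B·R_B + V_BE, so I_B = (15 − 0.7)/2200 kΩ = 0.0065 mA.
In the active region I_C = β·I_B = 75 × 0.0065 = 0.488 mA.
Collector loop: V_CE = V_CC − I_C·R_C = 15 − 0.488×2.2 = 13.9 V.
Since V_CE = 13.9 V > V_CE(sat) ≈ 0.2 V, the transistor is in the active region as assumed.

I_C ≈ 0.49 mA, V_CE ≈ 14 V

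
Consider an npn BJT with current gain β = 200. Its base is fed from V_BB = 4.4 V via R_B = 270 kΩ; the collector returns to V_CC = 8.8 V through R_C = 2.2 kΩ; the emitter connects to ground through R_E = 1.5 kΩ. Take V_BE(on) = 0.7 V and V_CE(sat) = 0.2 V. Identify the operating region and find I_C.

Assume active. Base-emitter loop: I_B = (V_BB − V_BE)/(R_B + (β+1)R_E) = (4.4 − 0.7)/(270 + 201×1.5) = 0.00647 mA.
I_C = β·I_B = 200×0.00647 = 1.29 mA.
V_CE = V_CC − I_C·R_C − I_E·R_E = 8.8 − 1.29×2.2 − 1.3×1.5 = 4 V > V_CE(sat), so the active-region assumption holds.

active; I_C ≈ 1.3 mA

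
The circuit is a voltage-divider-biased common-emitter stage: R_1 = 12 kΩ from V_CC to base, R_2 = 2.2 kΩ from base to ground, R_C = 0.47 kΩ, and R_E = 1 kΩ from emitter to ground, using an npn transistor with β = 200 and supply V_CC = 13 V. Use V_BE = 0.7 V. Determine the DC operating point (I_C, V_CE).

Thevenize the base divider: V_Th = V_CC·R_2/(R_1+R_2) = 13×2.2/14.2 = 2.01 V, R_Th = R_1‖R_2 = 1.86 kΩ.
Base-emitter loop: V_Th = I_B·R_Th + V_BE + (β+1)I_B·R_E, so I_B = (2.01 − 0.7) / (1.86 + 201×1) = 0.00648 mA.
I_C = β·I_B = 200×0.00648 = 1.3 mA, and I_E = (β+1)I_B = 1.3 mA.
V_CE = V_CC − I_C·R_C − I_E·R_E = 13 − 1.3×0.47 − 1.3×1 = 11.1 V.
V_CE = 11.1 V > 0.2 V confirms active-region operation.

I_C ≈ 1.3 mA, V_CE ≈ 11 V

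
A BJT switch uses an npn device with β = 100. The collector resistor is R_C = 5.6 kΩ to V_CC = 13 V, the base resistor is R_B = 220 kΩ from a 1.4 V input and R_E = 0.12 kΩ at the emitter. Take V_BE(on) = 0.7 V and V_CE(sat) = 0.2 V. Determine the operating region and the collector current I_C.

Assume active. Base-emitter loop: I_B = (V_BB − V_BE)/(R_B + (β+1)R_E) = (1.4 − 0.7)/(220 + 101×0.12) = 0.00302 mA.
I_C = β·I_B = 100×0.00302 = 0.302 mA.
V_CE = V_CC − I_C·R_C − I_E·R_E = 13 − 0.302×5.6 − 0.305×0.12 = 11.3 V > V_CE(sat), so the active-region assumption holds.

active; I_C ≈ 0.3 mA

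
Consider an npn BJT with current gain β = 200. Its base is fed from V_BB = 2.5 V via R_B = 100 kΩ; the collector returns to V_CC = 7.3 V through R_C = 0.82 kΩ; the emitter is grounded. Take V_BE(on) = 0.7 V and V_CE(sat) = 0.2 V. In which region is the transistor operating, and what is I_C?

Assume active. Base-emitter loop: I_B = (V_BB − V_BE)/R_B = (2.5 − 0.7)/100 = 0.018 mA.
I_C = β·I_B = 200×0.018 = 3.6 mA.
V_CE = V_CC − I_C·R_C = 7.3 − 3.6×0.82 = 4.35 V > V_CE(sat), so the active-region assumption holds.

active; I_C ≈ 3.6 mA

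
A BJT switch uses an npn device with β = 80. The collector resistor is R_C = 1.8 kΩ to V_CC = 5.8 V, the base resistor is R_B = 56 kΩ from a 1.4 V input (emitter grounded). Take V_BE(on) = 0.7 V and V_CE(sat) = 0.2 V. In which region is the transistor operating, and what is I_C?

Assume active. Base-emitter loop: I_B = (V_BB − V_BE)/R_B = (1.4 − 0.7)/56 = 0.0125 mA.
I_C = β·I_B = 80×0.0125 = 1 mA.
V_CE = V_CC − I_C·R_C = 5.8 − 1×1.8 = 4 V > V_CE(sat), so the active-region assumption holds.

active; I_C ≈ 1 mA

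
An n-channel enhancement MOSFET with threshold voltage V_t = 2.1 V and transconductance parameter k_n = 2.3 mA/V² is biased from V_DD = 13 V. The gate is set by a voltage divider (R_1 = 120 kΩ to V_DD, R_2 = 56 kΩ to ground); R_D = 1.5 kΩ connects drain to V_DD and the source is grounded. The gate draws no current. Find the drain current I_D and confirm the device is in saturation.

I_D ≈ 4.8 mA

V_G = V_DD·R_2/(R_1+R_2) = 13×56/176 = 4.14 V. With the source grounded, V_GS = V_G = 4.14 V.
Assume saturation: I_D = (k_n/2)(V_GS − V_t)² = (2.3/2)×(4.14 − 2.1)² = 1.15×2.04² = 4.77 mA.
V_DS = V_DD − I_D·R_D = 13 − 4.77×1.5 = 5.85 V.
Saturation requires V_DS ≥ V_GS − V_t = 2.04 V; 5.85 ≥ 2.04 ✓.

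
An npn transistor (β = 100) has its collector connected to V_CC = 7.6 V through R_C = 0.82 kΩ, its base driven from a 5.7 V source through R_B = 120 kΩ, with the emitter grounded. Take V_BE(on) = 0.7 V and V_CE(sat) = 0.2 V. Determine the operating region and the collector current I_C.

active; I_C ≈ 4.2 mA

Assume active. Base-emitter loop: I_B = (V_BB − V_BE)/R_B = (5.7 − 0.7)/120 = 0.0417 mA.
I_C = β·I_B = 100×0.0417 = 4.17 mA.
V_CE = V_CC − I_C·R_C = 7.6 − 4.17×0.82 = 4.18 V > V_CE(sat), so the active-region assumption holds.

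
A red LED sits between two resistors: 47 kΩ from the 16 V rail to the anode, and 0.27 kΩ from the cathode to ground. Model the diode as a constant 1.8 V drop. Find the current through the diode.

The two resistors are in series with the diode, so KVL gives 16 = I·47 + 1.8 + I·0.27.
I = (16 − 1.8) / (47 + 0.27) kΩ = 14.2 / 47.3 = 0.3 mA.

I ≈ 0.3 mA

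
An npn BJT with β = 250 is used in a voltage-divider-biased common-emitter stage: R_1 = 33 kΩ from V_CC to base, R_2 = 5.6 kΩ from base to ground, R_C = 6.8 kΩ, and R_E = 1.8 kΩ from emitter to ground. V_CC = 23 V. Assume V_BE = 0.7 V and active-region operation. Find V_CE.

Thevenize the base divider: V_Th = V_CC·R_2/(R_1+R_2) = 23×5.6/38.6 = 3.34 V, R_Th = R_1‖R_2 = 4.79 kΩ.
Base-emitter loop: V_Th = I_B·R_Th + V_BE + (β+1)I_B·R_E, so I_B = (3.34 − 0.7) / (4.79 + 251×1.8) = 0.00577 mA.
I_C = β·I_B = 250×0.00577 = 1.44 mA, and I_E = (β+1)I_B = 1.45 mA.
V_CE = V_CC − I_C·R_C − I_E·R_E = 23 − 1.44×6.8 − 1.45×1.8 = 10.6 V.
V_CE = 10.6 V > 0.2 V confirms active-region operation.

V_CE ≈ 11 V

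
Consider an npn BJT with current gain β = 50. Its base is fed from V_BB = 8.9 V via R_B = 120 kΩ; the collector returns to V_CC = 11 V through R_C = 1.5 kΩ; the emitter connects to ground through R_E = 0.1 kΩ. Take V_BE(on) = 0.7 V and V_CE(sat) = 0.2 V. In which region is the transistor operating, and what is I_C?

active; I_C ≈ 3.3 mA

Assume active. Base-emitter loop: I_B = (V_BB − V_BE)/(R_B + (β+1)R_E) = (8.9 − 0.7)/(120 + 51×0.1) = 0.0655 mA.
I_C = β·I_B = 50×0.0655 = 3.28 mA.
V_CE = V_CC − I_C·R_C − I_E·R_E = 11 − 3.28×1.5 − 3.34×0.1 = 5.75 V > V_CE(sat), so the active-region assumption holds.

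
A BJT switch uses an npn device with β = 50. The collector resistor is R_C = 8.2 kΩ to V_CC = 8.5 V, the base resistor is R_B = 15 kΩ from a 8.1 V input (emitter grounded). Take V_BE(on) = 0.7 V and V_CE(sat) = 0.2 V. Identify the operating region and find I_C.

saturation; I_C ≈ 1 mA

Assume active: I_B = (8.1 − 0.7)/15 = 0.493 mA, giving I_C = β·I_B = 24.7 mA.
But then V_CE = 8.5 − 24.7×8.2 = -194 V < V_CE(sat) = 0.2 V — impossible in the active region.
So the transistor is saturated. With V_CE = 0.2 V, I_C = (V_CC − 0.2)/R_C = 8.3/8.2 = 1.01 mA.
Check: β·I_B = 24.7 mA > I_C = 1.01 mA, confirming saturation.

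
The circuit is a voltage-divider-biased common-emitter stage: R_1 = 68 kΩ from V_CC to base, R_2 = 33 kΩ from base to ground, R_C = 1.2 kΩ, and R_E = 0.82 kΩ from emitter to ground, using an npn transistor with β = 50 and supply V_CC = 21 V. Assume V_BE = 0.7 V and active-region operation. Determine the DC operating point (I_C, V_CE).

I_C ≈ 4.8 mA, V_CE ≈ 11 V

Thevenize the base divider: V_Th = V_CC·R_2/(R_1+R_2) = 21×33/101 = 6.86 V, R_Th = R_1‖R_2 = 22.2 kΩ.
Base-emitter loop: V_Th = I_B·R_Th + V_BE + (β+1)I_B·R_E, so I_B = (6.86 − 0.7) / (22.2 + 51×0.82) = 0.0962 mA.
I_C = β·I_B = 50×0.0962 = 4.81 mA, and I_E = (β+1)I_B = 4.91 mA.
V_CE = V_CC − I_C·R_C − I_E·R_E = 21 − 4.81×1.2 − 4.91×0.82 = 11.2 V.
V_CE = 11.2 V > 0.2 V confirms active-region operation.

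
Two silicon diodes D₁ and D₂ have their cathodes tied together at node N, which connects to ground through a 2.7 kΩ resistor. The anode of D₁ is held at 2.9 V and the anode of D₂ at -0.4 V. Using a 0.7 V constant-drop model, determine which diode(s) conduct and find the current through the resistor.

Only D₁ conducts; I_R ≈ 0.81 mA

Assume both conduct. Then node N would need to be at both 2.9−0.7 = 2.2 V and -0.4−0.7 = -1.1 V, which is impossible.
Assume only D₁ conducts: V_N = 2.9 − 0.7 = 2.2 V, so I_R = 2.2/2.7 = 0.815 mA.
Check D₂: its anode-to-cathode voltage is -0.4 − 2.2 = -2.6 V < 0.7 V, so it is off. The assumption is consistent.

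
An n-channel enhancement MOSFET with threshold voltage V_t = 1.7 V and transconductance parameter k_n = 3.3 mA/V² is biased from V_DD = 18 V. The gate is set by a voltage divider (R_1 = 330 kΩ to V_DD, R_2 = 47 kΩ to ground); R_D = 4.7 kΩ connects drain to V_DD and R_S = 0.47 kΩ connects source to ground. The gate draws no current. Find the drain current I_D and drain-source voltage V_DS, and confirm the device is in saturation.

V_G = V_DD·R_2/(R_1+R_2) = 18×47/377 = 2.24 V.
Assume saturation: I_D = (k_n/2)(V_GS − V_t)² with V_GS = V_G − I_D·R_S = 2.24 − 0.47·I_D.
Substituting gives 0.364·I_D² − 1.84·I_D + 0.488 = 0, with roots I_D = 0.28 or 4.78 mA.
The root I_D = 4.78 mA gives V_GS = -0.00173 V ≤ V_t, so take I_D = 0.28 mA.
Then V_GS = 2.11 V and V_DS = V_DD − I_D(R_D+R_S) = 18 − 0.28×5.17 = 16.6 V.
Saturation requires V_DS ≥ V_GS − V_t = 0.412 V; 16.6 ≥ 0.412 ✓.

I_D ≈ 0.28 mA, V_DS ≈ 17 V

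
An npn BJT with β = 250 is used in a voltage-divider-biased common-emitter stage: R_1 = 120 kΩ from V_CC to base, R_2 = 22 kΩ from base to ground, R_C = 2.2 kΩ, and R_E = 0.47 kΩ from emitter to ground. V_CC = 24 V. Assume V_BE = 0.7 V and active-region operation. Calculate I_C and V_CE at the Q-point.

I_C ≈ 5.5 mA, V_CE ≈ 9.2 V

Thevenize the base divider: V_Th = V_CC·R_2/(R_1+R_2) = 24×22/142 = 3.72 V, R_Th = R_1‖R_2 = 18.6 kΩ.
Base-emitter loop: V_Th = I_B·R_Th + V_BE + (β+1)I_B·R_E, so I_B = (3.72 − 0.7) / (18.6 + 251×0.47) = 0.0221 mA.
I_C = β·I_B = 250×0.0221 = 5.53 mA, and I_E = (β+1)I_B = 5.55 mA.
V_CE = V_CC − I_C·R_C − I_E·R_E = 24 − 5.53×2.2 − 5.55×0.47 = 9.24 V.
V_CE = 9.24 V > 0.2 V confirms active-region operation.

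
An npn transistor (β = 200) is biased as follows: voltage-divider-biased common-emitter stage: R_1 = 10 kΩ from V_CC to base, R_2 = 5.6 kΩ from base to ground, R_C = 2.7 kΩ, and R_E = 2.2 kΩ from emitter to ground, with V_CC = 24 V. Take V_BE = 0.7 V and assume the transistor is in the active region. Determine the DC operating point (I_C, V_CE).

I_C ≈ 3.6 mA, V_CE ≈ 6.6 V

Thevenize the base divider: V_Th = V_CC·R_2/(R_1+R_2) = 24×5.6/15.6 = 8.62 V, R_Th = R_1‖R_2 = 3.59 kΩ.
Base-emitter loop: V_Th = I_B·R_Th + V_BE + (β+1)I_B·R_E, so I_B = (8.62 − 0.7) / (3.59 + 201×2.2) = 0.0178 mA.
I_C = β·I_B = 200×0.0178 = 3.55 mA, and I_E = (β+1)I_B = 3.57 mA.
V_CE = V_CC − I_C·R_C − I_E·R_E = 24 − 3.55×2.7 − 3.57×2.2 = 6.56 V.
V_CE = 6.56 V > 0.2 V confirms active-region operation.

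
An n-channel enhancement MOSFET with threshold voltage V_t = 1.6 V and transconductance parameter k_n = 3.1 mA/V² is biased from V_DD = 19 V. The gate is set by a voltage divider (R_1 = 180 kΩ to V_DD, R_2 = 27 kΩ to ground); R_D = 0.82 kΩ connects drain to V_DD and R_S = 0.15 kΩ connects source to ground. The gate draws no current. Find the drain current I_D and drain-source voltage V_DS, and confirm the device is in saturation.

V_G = V_DD·R_2/(R_1+R_2) = 19×27/207 = 2.48 V.
Assume saturation: I_D = (k_n/2)(V_GS − V_t)² with V_GS = V_G − I_D·R_S = 2.48 − 0.15·I_D.
Substituting gives 0.0349·I_D² − 1.41·I_D + 1.2 = 0, with roots I_D = 0.868 or 39.5 mA.
The root I_D = 39.5 mA gives V_GS = -3.45 V ≤ V_t, so take I_D = 0.868 mA.
Then V_GS = 2.35 V and V_DS = V_DD − I_D(R_D+R_S) = 19 − 0.868×0.97 = 18.2 V.
Saturation requires V_DS ≥ V_GS − V_t = 0.748 V; 18.2 ≥ 0.748 ✓.

I_D ≈ 0.87 mA, V_DS ≈ 18 V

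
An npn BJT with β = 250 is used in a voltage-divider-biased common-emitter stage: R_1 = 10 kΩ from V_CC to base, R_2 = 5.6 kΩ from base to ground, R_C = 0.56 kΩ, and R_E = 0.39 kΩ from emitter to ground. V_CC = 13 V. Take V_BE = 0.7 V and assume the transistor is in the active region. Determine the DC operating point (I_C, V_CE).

I_C ≈ 9.8 mA, V_CE ≈ 3.7 V

Thevenize the base divider: V_Th = V_CC·R_2/(R_1+R_2) = 13×5.6/15.6 = 4.67 V, R_Th = R_1‖R_2 = 3.59 kΩ.
Base-emitter loop: V_Th = I_B·R_Th + V_BE + (β+1)I_B·R_E, so I_B = (4.67 − 0.7) / (3.59 + 251×0.39) = 0.0391 mA.
I_C = β·I_B = 250×0.0391 = 9.77 mA, and I_E = (β+1)I_B = 9.81 mA.
V_CE = V_CC − I_C·R_C − I_E·R_E = 13 − 9.77×0.56 − 9.81×0.39 = 3.7 V.
V_CE = 3.7 V > 0.2 V confirms active-region operation.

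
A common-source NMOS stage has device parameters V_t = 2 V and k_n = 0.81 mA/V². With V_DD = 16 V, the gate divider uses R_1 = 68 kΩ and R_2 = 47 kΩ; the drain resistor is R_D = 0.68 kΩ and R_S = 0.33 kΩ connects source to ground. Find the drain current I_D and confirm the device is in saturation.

I_D ≈ 4.1 mA

V_G = V_DD·R_2/(R_1+R_2) = 16×47/115 = 6.54 V.
Assume saturation: I_D = (k_n/2)(V_GS − V_t)² with V_GS = V_G − I_D·R_S = 6.54 − 0.33·I_D.
Substituting gives 0.0441·I_D² − 2.21·I_D + 8.34 = 0, with roots I_D = 4.11 or 46.1 mA.
The root I_D = 46.1 mA gives V_GS = -8.67 V ≤ V_t, so take I_D = 4.11 mA.
Then V_GS = 5.18 V and V_DS = V_DD − I_D(R_D+R_S) = 16 − 4.11×1.01 = 11.9 V.
Saturation requires V_DS ≥ V_GS − V_t = 3.18 V; 11.9 ≥ 3.18 ✓.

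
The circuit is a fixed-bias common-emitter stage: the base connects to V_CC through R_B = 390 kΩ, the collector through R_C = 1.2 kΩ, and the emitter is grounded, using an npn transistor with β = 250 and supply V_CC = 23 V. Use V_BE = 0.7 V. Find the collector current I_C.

I_C ≈ 14 mA

Base loop: V_CC = I_B·R_B + V_BE, so I_B = (23 − 0.7)/390 kΩ = 0.0572 mA.
In the active region I_C = β·I_B = 250 × 0.0572 = 14.3 mA.
Collector loop: V_CE = V_CC − I_C·R_C = 23 − 14.3×1.2 = 5.85 V.
Since V_CE = 5.85 V > V_CE(sat) ≈ 0.2 V, the transistor is in the active region as assumed.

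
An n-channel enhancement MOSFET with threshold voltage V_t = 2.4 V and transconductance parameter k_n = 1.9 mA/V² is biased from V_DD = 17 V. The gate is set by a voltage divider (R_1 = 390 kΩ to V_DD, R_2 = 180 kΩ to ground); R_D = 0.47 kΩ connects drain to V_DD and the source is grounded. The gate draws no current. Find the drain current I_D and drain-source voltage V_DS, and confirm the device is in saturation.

V_G = V_DD·R_2/(R_1+R_2) = 17×180/570 = 5.37 V. With the source grounded, V_GS = V_G = 5.37 V.
Assume saturation: I_D = (k_n/2)(V_GS − V_t)² = (1.9/2)×(5.37 − 2.4)² = 0.95×2.97² = 8.37 mA.
V_DS = V_DD − I_D·R_D = 17 − 8.37×0.47 = 13.1 V.
Saturation requires V_DS ≥ V_GS − V_t = 2.97 V; 13.1 ≥ 2.97 ✓.

I_D ≈ 8.4 mA, V_DS ≈ 13 V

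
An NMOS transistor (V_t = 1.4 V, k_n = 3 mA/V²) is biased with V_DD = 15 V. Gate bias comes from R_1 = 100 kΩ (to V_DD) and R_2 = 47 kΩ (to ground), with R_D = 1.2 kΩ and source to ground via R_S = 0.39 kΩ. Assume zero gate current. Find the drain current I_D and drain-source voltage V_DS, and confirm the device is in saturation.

V_G = V_DD·R_2/(R_1+R_2) = 15×47/147 = 4.8 V.
Assume saturation: I_D = (k_n/2)(V_GS − V_t)² with V_GS = V_G − I_D·R_S = 4.8 − 0.39·I_D.
Substituting gives 0.228·I_D² − 4.97·I_D + 17.3 = 0, with roots I_D = 4.34 or 17.5 mA.
The root I_D = 17.5 mA gives V_GS = -2.01 V ≤ V_t, so take I_D = 4.34 mA.
Then V_GS = 3.1 V and V_DS = V_DD − I_D(R_D+R_S) = 15 − 4.34×1.59 = 8.09 V.
Saturation requires V_DS ≥ V_GS − V_t = 1.7 V; 8.09 ≥ 1.7 ✓.

I_D ≈ 4.3 mA, V_DS ≈ 8.1 V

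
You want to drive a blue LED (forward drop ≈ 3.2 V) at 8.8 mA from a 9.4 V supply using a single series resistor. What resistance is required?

The resistor drops V_S − V_D = 9.4 − 3.2 = 6.2 V at 8.8 mA.
R = 6.2 V / 8.8 mA = 0.705 kΩ.

R ≈ 0.7 kΩ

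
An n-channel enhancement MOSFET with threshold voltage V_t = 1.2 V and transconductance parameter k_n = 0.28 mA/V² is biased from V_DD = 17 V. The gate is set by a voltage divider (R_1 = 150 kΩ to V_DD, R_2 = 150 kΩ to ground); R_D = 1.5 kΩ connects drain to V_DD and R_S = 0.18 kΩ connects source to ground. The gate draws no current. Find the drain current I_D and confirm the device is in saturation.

I_D ≈ 5.6 mA

V_G = V_DD·R_2/(R_1+R_2) = 17×150/300 = 8.5 V.
Assume saturation: I_D = (k_n/2)(V_GS − V_t)² with V_GS = V_G − I_D·R_S = 8.5 − 0.18·I_D.
Substituting gives 0.00454·I_D² − 1.37·I_D + 7.46 = 0, with roots I_D = 5.56 or 296 mA.
The root I_D = 296 mA gives V_GS = -44.8 V ≤ V_t, so take I_D = 5.56 mA.
Then V_GS = 7.5 V and V_DS = V_DD − I_D(R_D+R_S) = 17 − 5.56×1.68 = 7.67 V.
Saturation requires V_DS ≥ V_GS − V_t = 6.3 V; 7.67 ≥ 6.3 ✓.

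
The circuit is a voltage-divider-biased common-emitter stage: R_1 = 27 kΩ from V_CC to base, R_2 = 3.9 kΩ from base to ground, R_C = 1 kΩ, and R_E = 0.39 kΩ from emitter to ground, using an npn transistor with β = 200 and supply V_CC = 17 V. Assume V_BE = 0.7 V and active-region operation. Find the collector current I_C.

I_C ≈ 3.5 mA

Thevenize the base divider: V_Th = V_CC·R_2/(R_1+R_2) = 17×3.9/30.9 = 2.15 V, R_Th = R_1‖R_2 = 3.41 kΩ.
Base-emitter loop: V_Th = I_B·R_Th + V_BE + (β+1)I_B·R_E, so I_B = (2.15 − 0.7) / (3.41 + 201×0.39) = 0.0177 mA.
I_C = β·I_B = 200×0.0177 = 3.53 mA, and I_E = (β+1)I_B = 3.55 mA.
V_CE = V_CC − I_C·R_C − I_E·R_E = 17 − 3.53×1 − 3.55×0.39 = 12.1 V.
V_CE = 12.1 V > 0.2 V confirms active-region operation.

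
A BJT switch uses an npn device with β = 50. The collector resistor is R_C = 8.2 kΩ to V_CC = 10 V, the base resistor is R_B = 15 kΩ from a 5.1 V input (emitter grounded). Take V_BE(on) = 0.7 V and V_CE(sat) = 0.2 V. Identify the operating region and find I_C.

saturation; I_C ≈ 1.2 mA

Assume active: I_B = (5.1 − 0.7)/15 = 0.293 mA, giving I_C = β·I_B = 14.7 mA.
But then V_CE = 10 − 14.7×8.2 = -110 V < V_CE(sat) = 0.2 V — impossible in the active region.
So the transistor is saturated. With V_CE = 0.2 V, I_C = (V_CC − 0.2)/R_C = 9.8/8.2 = 1.2 mA.
Check: β·I_B = 14.7 mA > I_C = 1.2 mA, confirming saturation.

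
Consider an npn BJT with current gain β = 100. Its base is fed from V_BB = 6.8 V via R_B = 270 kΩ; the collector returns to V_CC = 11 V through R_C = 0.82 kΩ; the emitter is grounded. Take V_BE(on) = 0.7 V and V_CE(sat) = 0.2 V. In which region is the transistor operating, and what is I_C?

active; I_C ≈ 2.3 mA

Assume active. Base-emitter loop: I_B = (V_BB − V_BE)/R_B = (6.8 − 0.7)/270 = 0.0226 mA.
I_C = β·I_B = 100×0.0226 = 2.26 mA.
V_CE = V_CC − I_C·R_C = 11 − 2.26×0.82 = 9.15 V > V_CE(sat), so the active-region assumption holds.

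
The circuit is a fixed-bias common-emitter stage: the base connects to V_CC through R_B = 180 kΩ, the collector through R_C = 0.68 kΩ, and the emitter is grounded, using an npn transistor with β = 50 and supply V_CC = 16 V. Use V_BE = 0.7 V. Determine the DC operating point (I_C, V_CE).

I_C ≈ 4.2 mA, V_CE ≈ 13 V

Base loop: V_CC = I_B·R_B + V_BE, so I_B = (16 − 0.7)/180 kΩ = 0.085 mA.
In the active region I_C = β·I_B = 50 × 0.085 = 4.25 mA.
Collector loop: V_CE = V_CC − I_C·R_C = 16 − 4.25×0.68 = 13.1 V.
Since V_CE = 13.1 V > V_CE(sat) ≈ 0.2 V, the transistor is in the active region as assumed.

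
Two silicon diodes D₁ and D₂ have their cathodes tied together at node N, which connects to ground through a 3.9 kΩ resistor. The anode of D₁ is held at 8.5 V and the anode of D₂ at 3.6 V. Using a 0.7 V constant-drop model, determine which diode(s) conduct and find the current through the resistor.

Assume both conduct. Then node N would need to be at both 8.5−0.7 = 7.8 V and 3.6−0.7 = 2.9 V, which is impossible.
Assume only D₁ conducts: V_N = 8.5 − 0.7 = 7.8 V, so I_R = 7.8/3.9 = 2 mA.
Check D₂: its anode-to-cathode voltage is 3.6 − 7.8 = -4.2 V < 0.7 V, so it is off. The assumption is consistent.

Only D₁ conducts; I_R ≈ 2 mA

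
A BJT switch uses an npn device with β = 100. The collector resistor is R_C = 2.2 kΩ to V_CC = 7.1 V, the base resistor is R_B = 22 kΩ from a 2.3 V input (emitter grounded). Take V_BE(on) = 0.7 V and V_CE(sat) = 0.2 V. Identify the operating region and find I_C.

Assume active: I_B = (2.3 − 0.7)/22 = 0.0727 mA, giving I_C = β·I_B = 7.27 mA.
But then V_CE = 7.1 − 7.27×2.2 = -8.9 V < V_CE(sat) = 0.2 V — impossible in the active region.
So the transistor is saturated. With V_CE = 0.2 V, I_C = (V_CC − 0.2)/R_C = 6.9/2.2 = 3.14 mA.
Check: β·I_B = 7.27 mA > I_C = 3.14 mA, confirming saturation.

saturation; I_C ≈ 3.1 mA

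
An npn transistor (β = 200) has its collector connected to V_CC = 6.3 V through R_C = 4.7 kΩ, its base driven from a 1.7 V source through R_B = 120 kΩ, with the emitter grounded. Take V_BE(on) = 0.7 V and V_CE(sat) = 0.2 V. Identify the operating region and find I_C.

Assume active: I_B = (1.7 − 0.7)/120 = 0.00833 mA, giving I_C = β·I_B = 1.67 mA.
But then V_CE = 6.3 − 1.67×4.7 = -1.53 V < V_CE(sat) = 0.2 V — impossible in the active region.
So the transistor is saturated. With V_CE = 0.2 V, I_C = (V_CC − 0.2)/R_C = 6.1/4.7 = 1.3 mA.
Check: β·I_B = 1.67 mA > I_C = 1.3 mA, confirming saturation.

saturation; I_C ≈ 1.3 mA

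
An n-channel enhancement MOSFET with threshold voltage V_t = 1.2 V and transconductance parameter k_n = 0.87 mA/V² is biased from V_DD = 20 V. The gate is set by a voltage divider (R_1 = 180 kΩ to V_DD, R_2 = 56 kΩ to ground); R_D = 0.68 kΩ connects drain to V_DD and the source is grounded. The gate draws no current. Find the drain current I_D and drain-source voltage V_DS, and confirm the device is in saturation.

V_G = V_DD·R_2/(R_1+R_2) = 20×56/236 = 4.75 V. With the source grounded, V_GS = V_G = 4.75 V.
Assume saturation: I_D = (k_n/2)(V_GS − V_t)² = (0.87/2)×(4.75 − 1.2)² = 0.435×3.55² = 5.47 mA.
V_DS = V_DD − I_D·R_D = 20 − 5.47×0.68 = 16.3 V.
Saturation requires V_DS ≥ V_GS − V_t = 3.55 V; 16.3 ≥ 3.55 ✓.

I_D ≈ 5.5 mA, V_DS ≈ 16 V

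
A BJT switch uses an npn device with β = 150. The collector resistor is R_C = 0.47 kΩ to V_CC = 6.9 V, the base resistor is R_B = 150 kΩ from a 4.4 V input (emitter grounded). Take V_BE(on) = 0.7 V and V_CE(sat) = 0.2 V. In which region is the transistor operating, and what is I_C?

Assume active. Base-emitter loop: I_B = (V_BB − V_BE)/R_B = (4.4 − 0.7)/150 = 0.0247 mA.
I_C = β·I_B = 150×0.0247 = 3.7 mA.
V_CE = V_CC − I_C·R_C = 6.9 − 3.7×0.47 = 5.16 V > V_CE(sat), so the active-region assumption holds.

active; I_C ≈ 3.7 mA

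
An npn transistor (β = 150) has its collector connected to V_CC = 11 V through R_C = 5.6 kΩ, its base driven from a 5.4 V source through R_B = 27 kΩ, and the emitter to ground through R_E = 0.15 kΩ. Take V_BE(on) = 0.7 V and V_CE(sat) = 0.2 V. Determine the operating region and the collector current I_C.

saturation; I_C ≈ 1.9 mA

Assume active: I_B = (5.4 − 0.7)/(27 + 151×0.15) = 0.0947 mA, I_C = β·I_B = 14.2 mA.
Then V_CE = 11 − 14.2×5.6 − 14.3×0.15 = -70.7 V < 0.2 V — the active assumption fails.
Re-solve with V_CE = 0.2 V. KCL at the emitter: V_E/R_E = (V_BB−0.7−V_E)/R_B + (V_CC−0.2−V_E)/R_C, giving V_E = 0.306 V.
I_C = (V_CC − 0.2 − V_E)/R_C = (10.8 − 0.306)/5.6 = 1.87 mA.
Check: I_B = (4.7 − 0.306)/27 = 0.163 mA, and β·I_B = 24.4 mA > I_C, confirming saturation.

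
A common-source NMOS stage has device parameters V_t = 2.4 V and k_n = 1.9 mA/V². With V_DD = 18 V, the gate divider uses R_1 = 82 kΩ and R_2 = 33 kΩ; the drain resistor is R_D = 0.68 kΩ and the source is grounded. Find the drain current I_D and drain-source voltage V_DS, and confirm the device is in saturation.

I_D ≈ 7.3 mA, V_DS ≈ 13 V

V_G = V_DD·R_2/(R_1+R_2) = 18×33/115 = 5.17 V. With the source grounded, V_GS = V_G = 5.17 V.
Assume saturation: I_D = (k_n/2)(V_GS − V_t)² = (1.9/2)×(5.17 − 2.4)² = 0.95×2.77² = 7.26 mA.
V_DS = V_DD − I_D·R_D = 18 − 7.26×0.68 = 13.1 V.
Saturation requires V_DS ≥ V_GS − V_t = 2.77 V; 13.1 ≥ 2.77 ✓.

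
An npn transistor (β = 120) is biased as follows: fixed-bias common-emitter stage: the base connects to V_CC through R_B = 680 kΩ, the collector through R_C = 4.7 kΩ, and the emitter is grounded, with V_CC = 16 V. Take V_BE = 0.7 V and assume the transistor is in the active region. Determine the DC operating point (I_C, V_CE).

I_C ≈ 2.7 mA, V_CE ≈ 3.3 V

Base loop: V_CC = I_B·R_B + V_BE, so I_B = (16 − 0.7)/680 kΩ = 0.0225 mA.
In the active region I_C = β·I_B = 120 × 0.0225 = 2.7 mA.
Collector loop: V_CE = V_CC − I_C·R_C = 16 − 2.7×4.7 = 3.31 V.
Since V_CE = 3.31 V > V_CE(sat) ≈ 0.2 V, the transistor is in the active region as assumed.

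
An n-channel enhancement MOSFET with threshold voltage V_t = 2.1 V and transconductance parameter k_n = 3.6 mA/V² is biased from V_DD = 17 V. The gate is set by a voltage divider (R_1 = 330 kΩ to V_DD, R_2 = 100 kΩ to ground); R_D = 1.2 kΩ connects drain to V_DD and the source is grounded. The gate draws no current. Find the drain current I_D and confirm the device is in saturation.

I_D ≈ 6.2 mA

V_G = V_DD·R_2/(R_1+R_2) = 17×100/430 = 3.95 V. With the source grounded, V_GS = V_G = 3.95 V.
Assume saturation: I_D = (k_n/2)(V_GS − V_t)² = (3.6/2)×(3.95 − 2.1)² = 1.8×1.85² = 6.18 mA.
V_DS = V_DD − I_D·R_D = 17 − 6.18×1.2 = 9.58 V.
Saturation requires V_DS ≥ V_GS − V_t = 1.85 V; 9.58 ≥ 1.85 ✓.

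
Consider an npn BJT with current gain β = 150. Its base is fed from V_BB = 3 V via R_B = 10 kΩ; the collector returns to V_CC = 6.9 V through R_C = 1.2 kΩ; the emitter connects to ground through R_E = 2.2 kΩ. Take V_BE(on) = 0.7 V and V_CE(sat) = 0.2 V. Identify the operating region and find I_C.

Assume active. Base-emitter loop: I_B = (V_BB − V_BE)/(R_B + (β+1)R_E) = (3 − 0.7)/(10 + 151×2.2) = 0.00672 mA.
I_C = β·I_B = 150×0.00672 = 1.01 mA.
V_CE = V_CC − I_C·R_C − I_E·R_E = 6.9 − 1.01×1.2 − 1.01×2.2 = 3.46 V > V_CE(sat), so the active-region assumption holds.

active; I_C ≈ 1 mA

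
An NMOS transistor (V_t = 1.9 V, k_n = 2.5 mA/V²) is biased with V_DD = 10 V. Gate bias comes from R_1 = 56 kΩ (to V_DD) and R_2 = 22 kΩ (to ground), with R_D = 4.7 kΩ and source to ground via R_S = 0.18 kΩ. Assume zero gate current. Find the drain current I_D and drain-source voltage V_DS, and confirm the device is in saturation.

I_D ≈ 0.77 mA, V_DS ≈ 6.3 V

V_G = V_DD·R_2/(R_1+R_2) = 10×22/78 = 2.82 V.
Assume saturation: I_D = (k_n/2)(V_GS − V_t)² with V_GS = V_G − I_D·R_S = 2.82 − 0.18·I_D.
Substituting gives 0.0405·I_D² − 1.41·I_D + 1.06 = 0, with roots I_D = 0.766 or 34.2 mA.
The root I_D = 34.2 mA gives V_GS = -3.33 V ≤ V_t, so take I_D = 0.766 mA.
Then V_GS = 2.68 V and V_DS = V_DD − I_D(R_D+R_S) = 10 − 0.766×4.88 = 6.26 V.
Saturation requires V_DS ≥ V_GS − V_t = 0.783 V; 6.26 ≥ 0.783 ✓.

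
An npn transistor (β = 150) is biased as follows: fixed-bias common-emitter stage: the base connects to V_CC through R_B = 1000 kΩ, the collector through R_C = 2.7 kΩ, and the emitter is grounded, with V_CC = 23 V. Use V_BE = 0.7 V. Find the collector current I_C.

I_C ≈ 3.3 mA

Base loop: V_CC = I_B·R_B + V_BE, so I_B = (23 − 0.7)/1000 kΩ = 0.0223 mA.
In the active region I_C = β·I_B = 150 × 0.0223 = 3.35 mA.
Collector loop: V_CE = V_CC − I_C·R_C = 23 − 3.35×2.7 = 14 V.
Since V_CE = 14 V > V_CE(sat) ≈ 0.2 V, the transistor is in the active region as assumed.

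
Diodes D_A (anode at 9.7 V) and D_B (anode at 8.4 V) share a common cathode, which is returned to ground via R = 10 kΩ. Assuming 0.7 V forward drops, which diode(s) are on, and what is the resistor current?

Only D_A conducts; I_R ≈ 0.9 mA

Assume both conduct. Then node N would need to be at both 9.7−0.7 = 9 V and 8.4−0.7 = 7.7 V, which is impossible.
Assume only D_A conducts: V_N = 9.7 − 0.7 = 9 V, so I_R = 9/10 = 0.9 mA.
Check D_B: its anode-to-cathode voltage is 8.4 − 9 = -0.6 V < 0.7 V, so it is off. The assumption is consistent.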